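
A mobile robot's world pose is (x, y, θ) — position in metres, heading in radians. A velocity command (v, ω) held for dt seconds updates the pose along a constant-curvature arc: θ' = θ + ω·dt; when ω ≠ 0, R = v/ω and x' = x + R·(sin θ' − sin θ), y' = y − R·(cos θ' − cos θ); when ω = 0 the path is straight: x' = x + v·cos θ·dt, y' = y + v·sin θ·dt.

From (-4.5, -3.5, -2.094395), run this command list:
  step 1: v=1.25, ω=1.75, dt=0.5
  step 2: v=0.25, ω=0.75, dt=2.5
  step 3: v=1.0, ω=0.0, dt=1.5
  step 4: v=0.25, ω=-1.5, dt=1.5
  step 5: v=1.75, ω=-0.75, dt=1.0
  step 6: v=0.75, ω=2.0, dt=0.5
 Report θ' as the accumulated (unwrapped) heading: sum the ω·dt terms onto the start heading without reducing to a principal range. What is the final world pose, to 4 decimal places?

step 1: θ'=-1.2194 (R=0.7143) → pose (-4.5520, -4.1030, -1.2194)
step 2: θ'=0.6556 (R=0.3333) → pose (-4.0359, -4.2525, 0.6556)
step 3: θ'=0.6556 (straight) → pose (-2.8469, -3.3380, 0.6556)
step 4: θ'=-1.5944 (R=-0.1667) → pose (-2.5786, -3.4741, -1.5944)
step 5: θ'=-2.3444 (R=-2.3333) → pose (-3.2420, -5.0494, -2.3444)
step 6: θ'=-1.3444 (R=0.3750) → pose (-3.3392, -5.3956, -1.3444)

(-3.3392, -5.3956, -1.3444)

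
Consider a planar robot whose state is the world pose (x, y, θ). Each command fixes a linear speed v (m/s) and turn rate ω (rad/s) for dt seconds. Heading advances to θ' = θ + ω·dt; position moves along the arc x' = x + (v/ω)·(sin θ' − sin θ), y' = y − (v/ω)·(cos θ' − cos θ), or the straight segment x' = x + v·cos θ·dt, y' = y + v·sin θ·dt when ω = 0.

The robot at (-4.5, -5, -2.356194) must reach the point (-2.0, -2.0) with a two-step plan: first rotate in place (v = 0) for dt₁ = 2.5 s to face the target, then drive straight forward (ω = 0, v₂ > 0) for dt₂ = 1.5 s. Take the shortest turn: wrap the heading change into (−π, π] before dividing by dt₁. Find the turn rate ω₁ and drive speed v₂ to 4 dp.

ω₁ = -1.2204, v₂ = 2.6034

heading to target = atan2(-2−-5, -2−-4.5) = 0.8761
Δθ = wrap(0.8761 − -2.3562) = -3.0509; ω₁ = Δθ/dt₁ = -1.2204
distance = √((-2−-4.5)² + (-2−-5)²) = 3.9051; v₂ = distance/dt₂ = 2.6034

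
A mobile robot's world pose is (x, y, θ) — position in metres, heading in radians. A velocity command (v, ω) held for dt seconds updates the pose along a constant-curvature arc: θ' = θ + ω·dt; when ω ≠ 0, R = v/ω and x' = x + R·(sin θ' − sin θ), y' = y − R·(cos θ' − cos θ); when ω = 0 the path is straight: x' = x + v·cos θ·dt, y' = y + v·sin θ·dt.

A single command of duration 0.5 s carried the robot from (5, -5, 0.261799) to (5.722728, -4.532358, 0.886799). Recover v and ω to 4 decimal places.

v = 1.7500, ω = 1.2500

Δθ = 0.886799 − 0.261799 = 0.625000
ω = Δθ/dt = 0.625000/0.5 = 1.2500
R = Δx/(sin θ' − sin θ) = 1.4000
v = R·ω = 1.4000·1.2500 = 1.7500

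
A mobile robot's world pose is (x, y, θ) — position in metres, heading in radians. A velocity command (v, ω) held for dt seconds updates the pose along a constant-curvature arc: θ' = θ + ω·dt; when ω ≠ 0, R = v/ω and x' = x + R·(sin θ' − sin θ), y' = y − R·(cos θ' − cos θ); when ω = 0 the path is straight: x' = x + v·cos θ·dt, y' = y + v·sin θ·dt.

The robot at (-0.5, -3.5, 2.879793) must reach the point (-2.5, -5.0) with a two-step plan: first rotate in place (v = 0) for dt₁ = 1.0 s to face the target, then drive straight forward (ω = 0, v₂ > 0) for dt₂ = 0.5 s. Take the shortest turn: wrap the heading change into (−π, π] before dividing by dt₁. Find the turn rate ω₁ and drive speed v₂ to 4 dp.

ω₁ = 0.9053, v₂ = 5.0000

heading to target = atan2(-5−-3.5, -2.5−-0.5) = -2.4981
Δθ = wrap(-2.4981 − 2.8798) = 0.9053; ω₁ = Δθ/dt₁ = 0.9053
distance = √((-2.5−-0.5)² + (-5−-3.5)²) = 2.5000; v₂ = distance/dt₂ = 5.0000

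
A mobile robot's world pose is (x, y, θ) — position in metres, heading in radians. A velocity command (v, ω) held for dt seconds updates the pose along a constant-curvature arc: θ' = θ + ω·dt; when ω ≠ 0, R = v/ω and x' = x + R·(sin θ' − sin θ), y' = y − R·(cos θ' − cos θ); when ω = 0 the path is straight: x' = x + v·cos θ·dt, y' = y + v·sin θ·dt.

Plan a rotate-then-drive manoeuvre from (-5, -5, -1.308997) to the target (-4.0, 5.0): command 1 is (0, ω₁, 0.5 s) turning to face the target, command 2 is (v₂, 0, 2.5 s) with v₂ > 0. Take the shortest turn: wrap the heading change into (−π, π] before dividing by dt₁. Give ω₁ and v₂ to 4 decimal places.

ω₁ = 5.5602, v₂ = 4.0200

heading to target = atan2(5−-5, -4−-5) = 1.4711
Δθ = wrap(1.4711 − -1.3090) = 2.7801; ω₁ = Δθ/dt₁ = 5.5602
distance = √((-4−-5)² + (5−-5)²) = 10.0499; v₂ = distance/dt₂ = 4.0200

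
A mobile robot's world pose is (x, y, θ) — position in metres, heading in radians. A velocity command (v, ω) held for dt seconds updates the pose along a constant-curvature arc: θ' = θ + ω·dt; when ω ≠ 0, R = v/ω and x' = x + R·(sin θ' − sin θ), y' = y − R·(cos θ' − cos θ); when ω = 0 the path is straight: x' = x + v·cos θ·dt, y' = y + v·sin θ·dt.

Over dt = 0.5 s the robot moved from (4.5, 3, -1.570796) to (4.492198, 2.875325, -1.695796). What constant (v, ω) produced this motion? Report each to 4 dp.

v = 0.2500, ω = -0.2500

Δθ = -1.695796 − -1.570796 = -0.125000
ω = Δθ/dt = -0.125000/0.5 = -0.2500
R = −Δy/(cos θ' − cos θ) = -1.0000
v = R·ω = -1.0000·-0.2500 = 0.2500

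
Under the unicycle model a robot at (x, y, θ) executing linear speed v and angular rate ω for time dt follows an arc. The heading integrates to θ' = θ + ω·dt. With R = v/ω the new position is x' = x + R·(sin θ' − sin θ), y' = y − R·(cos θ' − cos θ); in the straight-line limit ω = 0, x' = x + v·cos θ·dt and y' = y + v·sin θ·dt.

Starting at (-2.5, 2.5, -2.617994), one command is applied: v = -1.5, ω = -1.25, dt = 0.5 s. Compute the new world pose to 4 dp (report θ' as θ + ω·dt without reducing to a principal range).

(-1.7785, 2.6546, -3.2430)

θ' = -2.6180 + -1.25·0.5 = -3.2430
R = v/ω = -1.5/-1.25 = 1.2000
x' = -2.5 + 1.2000·(sin -3.2430 − sin -2.6180) = -1.7785
y' = 2.5 − 1.2000·(cos -3.2430 − cos -2.6180) = 2.6546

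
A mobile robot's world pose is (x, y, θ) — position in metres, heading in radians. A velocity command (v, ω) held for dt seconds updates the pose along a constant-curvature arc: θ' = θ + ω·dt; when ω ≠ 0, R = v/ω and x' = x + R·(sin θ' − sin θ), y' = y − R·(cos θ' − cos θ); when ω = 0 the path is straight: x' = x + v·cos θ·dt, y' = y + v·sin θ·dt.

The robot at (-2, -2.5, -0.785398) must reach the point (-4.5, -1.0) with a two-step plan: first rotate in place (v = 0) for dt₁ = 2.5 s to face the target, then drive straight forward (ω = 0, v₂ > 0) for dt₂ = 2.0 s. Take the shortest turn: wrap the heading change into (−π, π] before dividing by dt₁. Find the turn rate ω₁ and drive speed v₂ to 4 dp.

heading to target = atan2(-1−-2.5, -4.5−-2) = 2.6012
Δθ = wrap(2.6012 − -0.7854) = -2.8966; ω₁ = Δθ/dt₁ = -1.1586
distance = √((-4.5−-2)² + (-1−-2.5)²) = 2.9155; v₂ = distance/dt₂ = 1.4577

ω₁ = -1.1586, v₂ = 1.4577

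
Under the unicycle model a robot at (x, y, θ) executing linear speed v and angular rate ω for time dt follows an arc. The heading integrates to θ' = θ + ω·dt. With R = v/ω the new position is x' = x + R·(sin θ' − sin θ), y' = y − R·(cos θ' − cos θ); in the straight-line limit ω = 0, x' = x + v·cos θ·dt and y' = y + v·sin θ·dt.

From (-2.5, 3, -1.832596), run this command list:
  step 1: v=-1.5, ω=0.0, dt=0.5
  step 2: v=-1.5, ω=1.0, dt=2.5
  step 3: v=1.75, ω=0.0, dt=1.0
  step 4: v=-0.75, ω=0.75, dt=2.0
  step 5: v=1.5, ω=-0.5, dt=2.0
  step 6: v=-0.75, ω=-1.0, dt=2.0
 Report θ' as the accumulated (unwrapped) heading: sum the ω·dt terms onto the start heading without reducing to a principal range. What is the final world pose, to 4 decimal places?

(-5.0390, 7.6795, -0.8326)

step 1: θ'=-1.8326 (straight) → pose (-2.3059, 3.7244, -1.8326)
step 2: θ'=0.6674 (R=-1.5000) → pose (-4.6832, 5.2908, 0.6674)
step 3: θ'=0.6674 (straight) → pose (-3.3087, 6.3740, 0.6674)
step 4: θ'=2.1674 (R=-1.0000) → pose (-3.5170, 5.0267, 2.1674)
step 5: θ'=1.1674 (R=-3.0000) → pose (-3.7945, 7.8899, 1.1674)
step 6: θ'=-0.8326 (R=0.7500) → pose (-5.0390, 7.6795, -0.8326)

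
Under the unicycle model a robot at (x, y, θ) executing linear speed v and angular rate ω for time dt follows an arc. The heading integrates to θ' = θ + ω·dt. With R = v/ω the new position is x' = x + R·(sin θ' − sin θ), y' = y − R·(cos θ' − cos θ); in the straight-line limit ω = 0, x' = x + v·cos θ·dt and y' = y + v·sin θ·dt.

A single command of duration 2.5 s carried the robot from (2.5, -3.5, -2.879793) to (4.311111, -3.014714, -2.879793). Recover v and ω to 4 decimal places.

v = -0.7500, ω = 0.0000

Δθ = -2.879793 − -2.879793 = 0.000000
ω = Δθ/dt = 0.000000/2.5 = 0.0000
ω = 0 → v = (Δx·cos θ + Δy·sin θ)/dt = -0.7500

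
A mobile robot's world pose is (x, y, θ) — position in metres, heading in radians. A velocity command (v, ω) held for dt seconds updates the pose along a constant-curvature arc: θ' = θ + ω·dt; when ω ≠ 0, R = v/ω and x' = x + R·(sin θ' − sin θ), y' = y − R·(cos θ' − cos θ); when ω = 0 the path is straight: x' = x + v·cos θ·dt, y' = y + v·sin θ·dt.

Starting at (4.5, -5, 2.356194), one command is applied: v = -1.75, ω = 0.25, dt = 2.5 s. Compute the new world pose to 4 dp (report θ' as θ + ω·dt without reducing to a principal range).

θ' = 2.3562 + 0.25·2.5 = 2.9812
R = v/ω = -1.75/0.25 = -7.0000
x' = 4.5 + -7.0000·(sin 2.9812 − sin 2.3562) = 8.3318
y' = -5 − -7.0000·(cos 2.9812 − cos 2.3562) = -6.9604

(8.3318, -6.9604, 2.9812)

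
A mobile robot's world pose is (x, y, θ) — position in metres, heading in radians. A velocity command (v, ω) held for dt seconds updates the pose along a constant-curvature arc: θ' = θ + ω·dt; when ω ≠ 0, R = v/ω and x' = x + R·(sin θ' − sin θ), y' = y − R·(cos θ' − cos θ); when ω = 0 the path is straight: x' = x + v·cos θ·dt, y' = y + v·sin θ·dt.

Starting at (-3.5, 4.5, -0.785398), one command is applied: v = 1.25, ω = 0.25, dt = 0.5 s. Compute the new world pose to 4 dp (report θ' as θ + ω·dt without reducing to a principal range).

(-3.0316, 4.0868, -0.6604)

θ' = -0.7854 + 0.25·0.5 = -0.6604
R = v/ω = 1.25/0.25 = 5.0000
x' = -3.5 + 5.0000·(sin -0.6604 − sin -0.7854) = -3.0316
y' = 4.5 − 5.0000·(cos -0.6604 − cos -0.7854) = 4.0868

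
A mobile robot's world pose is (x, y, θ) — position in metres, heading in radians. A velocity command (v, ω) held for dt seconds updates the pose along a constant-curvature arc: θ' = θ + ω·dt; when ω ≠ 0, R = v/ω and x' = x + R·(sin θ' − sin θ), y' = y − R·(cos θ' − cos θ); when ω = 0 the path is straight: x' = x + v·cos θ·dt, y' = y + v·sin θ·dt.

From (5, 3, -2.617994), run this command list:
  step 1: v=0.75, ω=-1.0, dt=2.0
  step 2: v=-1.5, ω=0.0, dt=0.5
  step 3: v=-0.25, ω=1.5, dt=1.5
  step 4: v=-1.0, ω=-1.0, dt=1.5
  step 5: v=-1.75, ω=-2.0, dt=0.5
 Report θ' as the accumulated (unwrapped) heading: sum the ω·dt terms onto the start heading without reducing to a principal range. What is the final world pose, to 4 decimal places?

(5.8776, 1.9711, -4.8680)

step 1: θ'=-4.6180 (R=-0.7500) → pose (3.8783, 3.5788, -4.6180)
step 2: θ'=-4.6180 (straight) → pose (3.9490, 2.8322, -4.6180)
step 3: θ'=-2.3680 (R=-0.1667) → pose (4.2314, 2.7286, -2.3680)
step 4: θ'=-3.8680 (R=1.0000) → pose (5.5943, 2.7608, -3.8680)
step 5: θ'=-4.8680 (R=0.8750) → pose (5.8776, 1.9711, -4.8680)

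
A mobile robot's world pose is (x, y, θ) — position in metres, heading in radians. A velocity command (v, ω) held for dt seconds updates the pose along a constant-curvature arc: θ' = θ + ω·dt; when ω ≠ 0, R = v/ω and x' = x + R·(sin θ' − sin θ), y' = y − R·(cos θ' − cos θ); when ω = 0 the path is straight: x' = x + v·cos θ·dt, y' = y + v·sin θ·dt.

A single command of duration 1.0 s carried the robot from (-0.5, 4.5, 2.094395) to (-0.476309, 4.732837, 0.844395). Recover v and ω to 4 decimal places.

v = 0.2500, ω = -1.2500

Δθ = 0.844395 − 2.094395 = -1.250000
ω = Δθ/dt = -1.250000/1.0 = -1.2500
R = −Δy/(cos θ' − cos θ) = -0.2000
v = R·ω = -0.2000·-1.2500 = 0.2500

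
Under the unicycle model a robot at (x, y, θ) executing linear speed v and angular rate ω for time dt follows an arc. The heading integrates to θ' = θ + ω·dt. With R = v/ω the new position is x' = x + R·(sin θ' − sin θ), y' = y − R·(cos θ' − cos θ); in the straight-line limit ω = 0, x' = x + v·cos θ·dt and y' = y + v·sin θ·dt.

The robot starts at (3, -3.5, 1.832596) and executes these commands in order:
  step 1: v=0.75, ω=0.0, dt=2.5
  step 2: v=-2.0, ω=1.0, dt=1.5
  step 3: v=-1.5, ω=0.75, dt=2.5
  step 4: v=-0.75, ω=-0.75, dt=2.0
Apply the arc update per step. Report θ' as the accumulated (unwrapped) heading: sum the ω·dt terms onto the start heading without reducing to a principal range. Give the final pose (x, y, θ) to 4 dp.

step 1: θ'=1.8326 (straight) → pose (2.5147, -1.6889, 1.8326)
step 2: θ'=3.3326 (R=-2.0000) → pose (4.8263, -3.1349, 3.3326)
step 3: θ'=5.2076 (R=-2.0000) → pose (6.2063, -0.2208, 5.2076)
step 4: θ'=3.7076 (R=1.0000) → pose (6.5499, 1.0984, 3.7076)

(6.5499, 1.0984, 3.7076)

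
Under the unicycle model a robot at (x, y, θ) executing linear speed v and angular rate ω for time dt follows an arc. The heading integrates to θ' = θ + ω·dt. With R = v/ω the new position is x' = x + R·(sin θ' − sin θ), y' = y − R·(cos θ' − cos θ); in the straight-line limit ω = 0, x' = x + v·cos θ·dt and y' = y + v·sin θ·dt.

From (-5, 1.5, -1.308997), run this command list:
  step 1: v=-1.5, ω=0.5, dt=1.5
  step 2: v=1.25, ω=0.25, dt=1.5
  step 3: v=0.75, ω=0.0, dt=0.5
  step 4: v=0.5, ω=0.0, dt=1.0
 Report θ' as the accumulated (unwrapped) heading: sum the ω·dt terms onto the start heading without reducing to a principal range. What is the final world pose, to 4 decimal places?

(-3.7097, 2.4302, -0.1840)

step 1: θ'=-0.5590 (R=-3.0000) → pose (-6.3068, 3.2669, -0.5590)
step 2: θ'=-0.1840 (R=5.0000) → pose (-4.5699, 2.5902, -0.1840)
step 3: θ'=-0.1840 (straight) → pose (-4.2012, 2.5216, -0.1840)
step 4: θ'=-0.1840 (straight) → pose (-3.7097, 2.4302, -0.1840)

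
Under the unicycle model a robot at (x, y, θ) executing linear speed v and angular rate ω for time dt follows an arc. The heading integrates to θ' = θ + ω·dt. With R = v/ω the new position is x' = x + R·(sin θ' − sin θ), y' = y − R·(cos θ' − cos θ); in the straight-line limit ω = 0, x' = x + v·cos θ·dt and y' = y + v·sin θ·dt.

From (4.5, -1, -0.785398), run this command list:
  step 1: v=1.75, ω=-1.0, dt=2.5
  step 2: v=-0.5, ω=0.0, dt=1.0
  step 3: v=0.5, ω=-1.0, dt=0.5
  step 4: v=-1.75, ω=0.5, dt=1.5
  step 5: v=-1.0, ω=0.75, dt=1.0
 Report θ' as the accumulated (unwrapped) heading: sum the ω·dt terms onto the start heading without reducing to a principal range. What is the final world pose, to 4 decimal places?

(6.6158, -4.1750, -2.2854)

step 1: θ'=-3.2854 (R=-1.7500) → pose (3.0118, -3.9694, -3.2854)
step 2: θ'=-3.2854 (straight) → pose (3.5066, -4.0410, -3.2854)
step 3: θ'=-3.7854 (R=-0.5000) → pose (3.2781, -3.9461, -3.7854)
step 4: θ'=-3.0354 (R=-3.5000) → pose (5.7500, -4.6270, -3.0354)
step 5: θ'=-2.2854 (R=-1.3333) → pose (6.6158, -4.1750, -2.2854)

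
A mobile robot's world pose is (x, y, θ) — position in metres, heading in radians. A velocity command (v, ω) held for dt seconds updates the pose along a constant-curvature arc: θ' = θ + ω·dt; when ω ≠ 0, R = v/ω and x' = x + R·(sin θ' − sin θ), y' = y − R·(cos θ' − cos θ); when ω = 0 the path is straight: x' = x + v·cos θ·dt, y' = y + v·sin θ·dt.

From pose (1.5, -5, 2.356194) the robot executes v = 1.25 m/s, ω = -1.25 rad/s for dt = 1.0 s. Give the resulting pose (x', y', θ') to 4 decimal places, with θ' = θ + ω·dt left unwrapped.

θ' = 2.3562 + -1.25·1.0 = 1.1062
R = v/ω = 1.25/-1.25 = -1.0000
x' = 1.5 + -1.0000·(sin 1.1062 − sin 2.3562) = 1.3131
y' = -5 − -1.0000·(cos 1.1062 − cos 2.3562) = -3.8448

(1.3131, -3.8448, 1.1062)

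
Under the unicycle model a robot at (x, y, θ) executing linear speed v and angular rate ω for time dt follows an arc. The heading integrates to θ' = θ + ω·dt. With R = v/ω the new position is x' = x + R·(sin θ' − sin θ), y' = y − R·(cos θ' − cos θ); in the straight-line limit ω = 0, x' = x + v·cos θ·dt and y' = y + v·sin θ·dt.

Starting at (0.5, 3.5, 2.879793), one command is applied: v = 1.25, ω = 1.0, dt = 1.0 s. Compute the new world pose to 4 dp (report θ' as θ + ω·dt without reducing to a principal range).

θ' = 2.8798 + 1.0·1.0 = 3.8798
R = v/ω = 1.25/1.0 = 1.2500
x' = 0.5 + 1.2500·(sin 3.8798 − sin 2.8798) = -0.6647
y' = 3.5 − 1.2500·(cos 3.8798 − cos 2.8798) = 3.2172

(-0.6647, 3.2172, 3.8798)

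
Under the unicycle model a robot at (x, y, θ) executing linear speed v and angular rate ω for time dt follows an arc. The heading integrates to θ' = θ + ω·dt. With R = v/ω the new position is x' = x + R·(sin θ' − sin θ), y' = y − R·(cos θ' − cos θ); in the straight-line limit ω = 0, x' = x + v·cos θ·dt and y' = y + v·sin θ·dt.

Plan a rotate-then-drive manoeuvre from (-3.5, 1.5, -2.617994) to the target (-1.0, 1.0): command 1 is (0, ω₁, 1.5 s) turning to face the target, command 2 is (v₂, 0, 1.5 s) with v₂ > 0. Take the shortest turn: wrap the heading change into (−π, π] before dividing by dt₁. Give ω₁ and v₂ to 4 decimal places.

heading to target = atan2(1−1.5, -1−-3.5) = -0.1974
Δθ = wrap(-0.1974 − -2.6180) = 2.4206; ω₁ = Δθ/dt₁ = 1.6137
distance = √((-1−-3.5)² + (1−1.5)²) = 2.5495; v₂ = distance/dt₂ = 1.6997

ω₁ = 1.6137, v₂ = 1.6997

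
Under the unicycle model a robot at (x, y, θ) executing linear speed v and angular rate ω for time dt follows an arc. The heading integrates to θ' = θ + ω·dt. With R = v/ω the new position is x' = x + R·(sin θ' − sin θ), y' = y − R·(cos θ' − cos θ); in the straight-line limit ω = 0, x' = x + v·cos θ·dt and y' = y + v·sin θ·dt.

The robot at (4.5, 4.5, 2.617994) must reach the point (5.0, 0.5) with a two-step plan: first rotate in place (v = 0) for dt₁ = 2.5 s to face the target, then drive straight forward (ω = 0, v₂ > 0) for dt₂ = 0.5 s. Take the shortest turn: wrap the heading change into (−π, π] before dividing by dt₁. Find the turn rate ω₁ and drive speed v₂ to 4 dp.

heading to target = atan2(0.5−4.5, 5−4.5) = -1.4464
Δθ = wrap(-1.4464 − 2.6180) = 2.2187; ω₁ = Δθ/dt₁ = 0.8875
distance = √((5−4.5)² + (0.5−4.5)²) = 4.0311; v₂ = distance/dt₂ = 8.0623

ω₁ = 0.8875, v₂ = 8.0623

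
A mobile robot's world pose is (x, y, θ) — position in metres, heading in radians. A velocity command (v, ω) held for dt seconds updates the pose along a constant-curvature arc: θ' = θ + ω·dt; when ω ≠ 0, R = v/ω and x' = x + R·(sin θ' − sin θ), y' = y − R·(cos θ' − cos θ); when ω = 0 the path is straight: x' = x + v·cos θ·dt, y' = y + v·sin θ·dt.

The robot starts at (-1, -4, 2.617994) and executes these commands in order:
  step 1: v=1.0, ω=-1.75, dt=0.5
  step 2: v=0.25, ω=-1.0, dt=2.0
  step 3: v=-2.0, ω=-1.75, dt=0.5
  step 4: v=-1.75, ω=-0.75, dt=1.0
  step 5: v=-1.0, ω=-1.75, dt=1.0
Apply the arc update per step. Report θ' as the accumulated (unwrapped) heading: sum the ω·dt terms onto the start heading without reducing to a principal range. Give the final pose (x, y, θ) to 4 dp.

(-1.0074, -0.6637, -3.6320)

step 1: θ'=1.7430 (R=-0.5714) → pose (-1.2773, -3.6030, 1.7430)
step 2: θ'=-0.2570 (R=-0.2500) → pose (-0.9674, -3.3184, -0.2570)
step 3: θ'=-1.1320 (R=1.1429) → pose (-1.7115, -2.6986, -1.1320)
step 4: θ'=-1.8820 (R=2.3333) → pose (-1.8205, -0.9928, -1.8820)
step 5: θ'=-3.6320 (R=0.5714) → pose (-1.0074, -0.6637, -3.6320)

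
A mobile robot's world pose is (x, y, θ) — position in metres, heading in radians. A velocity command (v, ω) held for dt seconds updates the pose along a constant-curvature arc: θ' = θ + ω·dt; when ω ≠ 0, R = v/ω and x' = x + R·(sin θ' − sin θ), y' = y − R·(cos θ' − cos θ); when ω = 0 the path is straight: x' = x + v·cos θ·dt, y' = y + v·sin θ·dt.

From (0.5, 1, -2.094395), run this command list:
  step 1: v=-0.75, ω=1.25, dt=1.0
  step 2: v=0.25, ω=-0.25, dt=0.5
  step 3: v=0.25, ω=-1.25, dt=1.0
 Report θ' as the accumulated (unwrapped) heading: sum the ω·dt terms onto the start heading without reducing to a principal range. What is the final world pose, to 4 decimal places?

(0.5004, 1.3662, -2.2194)

step 1: θ'=-0.8444 (R=-0.6000) → pose (0.4289, 1.6985, -0.8444)
step 2: θ'=-0.9694 (R=-1.0000) → pose (0.5059, 1.6001, -0.9694)
step 3: θ'=-2.2194 (R=-0.2000) → pose (0.5004, 1.3662, -2.2194)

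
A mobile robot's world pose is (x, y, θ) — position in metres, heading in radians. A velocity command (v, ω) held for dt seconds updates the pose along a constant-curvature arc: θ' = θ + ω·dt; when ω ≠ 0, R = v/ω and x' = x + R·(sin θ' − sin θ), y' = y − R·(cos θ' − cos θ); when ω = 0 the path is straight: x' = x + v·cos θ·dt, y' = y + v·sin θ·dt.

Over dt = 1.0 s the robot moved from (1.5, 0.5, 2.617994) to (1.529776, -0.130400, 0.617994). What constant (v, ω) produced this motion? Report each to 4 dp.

v = -0.7500, ω = -2.0000

Δθ = 0.617994 − 2.617994 = -2.000000
ω = Δθ/dt = -2.000000/1.0 = -2.0000
R = −Δy/(cos θ' − cos θ) = 0.3750
v = R·ω = 0.3750·-2.0000 = -0.7500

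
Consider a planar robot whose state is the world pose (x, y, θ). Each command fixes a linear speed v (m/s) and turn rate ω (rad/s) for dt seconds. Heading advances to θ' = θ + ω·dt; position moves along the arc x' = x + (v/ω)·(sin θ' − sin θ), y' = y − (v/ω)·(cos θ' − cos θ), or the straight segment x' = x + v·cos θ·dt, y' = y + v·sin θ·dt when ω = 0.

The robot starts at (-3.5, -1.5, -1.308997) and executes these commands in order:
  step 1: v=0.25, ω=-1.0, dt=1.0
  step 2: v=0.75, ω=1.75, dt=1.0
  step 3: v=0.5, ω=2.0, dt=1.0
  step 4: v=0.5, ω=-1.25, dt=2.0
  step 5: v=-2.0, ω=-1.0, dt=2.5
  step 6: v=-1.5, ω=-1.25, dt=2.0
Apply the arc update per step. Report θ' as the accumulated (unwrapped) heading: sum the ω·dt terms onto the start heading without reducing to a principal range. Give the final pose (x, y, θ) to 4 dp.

(-0.0062, -1.5201, -6.0590)

step 1: θ'=-2.3090 (R=-0.2500) → pose (-3.5566, -1.7329, -2.3090)
step 2: θ'=-0.5590 (R=0.4286) → pose (-3.4668, -2.3847, -0.5590)
step 3: θ'=1.4410 (R=0.2500) → pose (-3.0864, -2.2051, 1.4410)
step 4: θ'=-1.0590 (R=-0.4000) → pose (-2.3410, -2.0610, -1.0590)
step 5: θ'=-3.5590 (R=2.0000) → pose (0.2135, 0.7468, -3.5590)
step 6: θ'=-6.0590 (R=1.2000) → pose (-0.0062, -1.5201, -6.0590)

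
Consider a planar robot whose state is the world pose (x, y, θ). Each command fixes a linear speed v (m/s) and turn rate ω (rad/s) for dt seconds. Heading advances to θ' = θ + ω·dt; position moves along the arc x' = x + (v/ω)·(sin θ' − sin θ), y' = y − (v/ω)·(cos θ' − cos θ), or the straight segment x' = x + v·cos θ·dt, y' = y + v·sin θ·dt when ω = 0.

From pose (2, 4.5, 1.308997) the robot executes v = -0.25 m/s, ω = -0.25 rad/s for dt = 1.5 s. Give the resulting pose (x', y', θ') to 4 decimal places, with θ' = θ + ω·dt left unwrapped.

θ' = 1.3090 + -0.25·1.5 = 0.9340
R = v/ω = -0.25/-0.25 = 1.0000
x' = 2 + 1.0000·(sin 0.9340 − sin 1.3090) = 1.8381
y' = 4.5 − 1.0000·(cos 0.9340 − cos 1.3090) = 4.1642

(1.8381, 4.1642, 0.9340)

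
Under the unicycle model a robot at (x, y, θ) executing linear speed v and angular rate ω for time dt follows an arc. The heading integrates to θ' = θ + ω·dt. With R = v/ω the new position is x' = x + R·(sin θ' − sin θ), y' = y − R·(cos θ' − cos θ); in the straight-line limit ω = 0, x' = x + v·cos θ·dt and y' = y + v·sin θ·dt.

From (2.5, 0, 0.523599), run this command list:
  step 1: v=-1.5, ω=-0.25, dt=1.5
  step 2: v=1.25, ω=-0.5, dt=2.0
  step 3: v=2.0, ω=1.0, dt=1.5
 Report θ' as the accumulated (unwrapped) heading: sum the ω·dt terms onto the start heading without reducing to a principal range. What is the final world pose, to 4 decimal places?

step 1: θ'=0.1486 (R=6.0000) → pose (0.3883, -0.7377, 0.1486)
step 2: θ'=-0.8514 (R=-2.5000) → pose (2.6390, -1.5628, -0.8514)
step 3: θ'=0.6486 (R=2.0000) → pose (5.3515, -1.8389, 0.6486)

(5.3515, -1.8389, 0.6486)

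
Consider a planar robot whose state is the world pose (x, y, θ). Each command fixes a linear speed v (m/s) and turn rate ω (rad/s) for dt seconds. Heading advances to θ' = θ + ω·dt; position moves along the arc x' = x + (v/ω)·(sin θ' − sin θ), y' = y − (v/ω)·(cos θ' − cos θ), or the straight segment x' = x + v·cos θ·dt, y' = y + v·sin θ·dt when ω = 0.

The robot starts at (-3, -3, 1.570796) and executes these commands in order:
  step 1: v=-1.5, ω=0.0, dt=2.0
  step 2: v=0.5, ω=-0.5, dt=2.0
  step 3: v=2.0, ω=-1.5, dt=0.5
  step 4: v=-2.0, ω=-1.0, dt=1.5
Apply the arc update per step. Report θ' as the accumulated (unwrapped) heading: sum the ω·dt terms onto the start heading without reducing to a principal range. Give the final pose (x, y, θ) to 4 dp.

(-3.2140, -2.7841, -1.6792)

step 1: θ'=1.5708 (straight) → pose (-3.0000, -6.0000, 1.5708)
step 2: θ'=0.5708 (R=-1.0000) → pose (-2.5403, -5.1585, 0.5708)
step 3: θ'=-0.1792 (R=-1.3333) → pose (-1.5822, -4.9685, -0.1792)
step 4: θ'=-1.6792 (R=2.0000) → pose (-3.2140, -2.7841, -1.6792)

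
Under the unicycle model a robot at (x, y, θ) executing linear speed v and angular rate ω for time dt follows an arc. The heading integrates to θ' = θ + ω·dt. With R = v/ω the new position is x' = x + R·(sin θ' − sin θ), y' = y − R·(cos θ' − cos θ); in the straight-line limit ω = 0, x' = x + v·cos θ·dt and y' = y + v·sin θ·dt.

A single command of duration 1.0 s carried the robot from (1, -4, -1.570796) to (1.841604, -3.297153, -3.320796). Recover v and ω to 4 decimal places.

v = -1.2500, ω = -1.7500

Δθ = -3.320796 − -1.570796 = -1.750000
ω = Δθ/dt = -1.750000/1.0 = -1.7500
R = Δx/(sin θ' − sin θ) = 0.7143
v = R·ω = 0.7143·-1.7500 = -1.2500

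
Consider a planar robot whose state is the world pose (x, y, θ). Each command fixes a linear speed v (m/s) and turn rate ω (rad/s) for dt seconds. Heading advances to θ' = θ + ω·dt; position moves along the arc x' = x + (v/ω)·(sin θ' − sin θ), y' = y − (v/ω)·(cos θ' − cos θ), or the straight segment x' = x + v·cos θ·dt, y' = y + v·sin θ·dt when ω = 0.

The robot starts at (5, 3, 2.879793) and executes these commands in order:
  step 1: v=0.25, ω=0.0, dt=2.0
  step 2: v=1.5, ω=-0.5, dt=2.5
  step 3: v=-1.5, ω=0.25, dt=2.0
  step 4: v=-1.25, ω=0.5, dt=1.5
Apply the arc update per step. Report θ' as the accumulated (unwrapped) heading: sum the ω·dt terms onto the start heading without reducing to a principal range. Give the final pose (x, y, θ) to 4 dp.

(4.6740, 1.9331, 2.8798)

step 1: θ'=2.8798 (straight) → pose (4.5170, 3.1294, 2.8798)
step 2: θ'=1.6298 (R=-3.0000) → pose (2.2987, 5.8503, 1.6298)
step 3: θ'=2.1298 (R=-6.0000) → pose (3.2015, 3.0221, 2.1298)
step 4: θ'=2.8798 (R=-2.5000) → pose (4.6740, 1.9331, 2.8798)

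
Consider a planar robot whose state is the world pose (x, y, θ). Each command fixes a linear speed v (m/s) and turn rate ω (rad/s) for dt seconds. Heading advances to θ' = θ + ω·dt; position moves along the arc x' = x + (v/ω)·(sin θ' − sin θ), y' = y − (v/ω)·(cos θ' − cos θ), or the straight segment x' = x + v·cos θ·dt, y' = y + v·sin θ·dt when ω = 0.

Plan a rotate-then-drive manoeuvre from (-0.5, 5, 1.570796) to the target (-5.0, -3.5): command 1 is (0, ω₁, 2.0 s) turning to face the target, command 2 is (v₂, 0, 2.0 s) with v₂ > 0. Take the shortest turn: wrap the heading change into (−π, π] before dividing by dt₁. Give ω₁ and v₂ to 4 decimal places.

heading to target = atan2(-3.5−5, -5−-0.5) = -2.0577
Δθ = wrap(-2.0577 − 1.5708) = 2.6547; ω₁ = Δθ/dt₁ = 1.3273
distance = √((-5−-0.5)² + (-3.5−5)²) = 9.6177; v₂ = distance/dt₂ = 4.8088

ω₁ = 1.3273, v₂ = 4.8088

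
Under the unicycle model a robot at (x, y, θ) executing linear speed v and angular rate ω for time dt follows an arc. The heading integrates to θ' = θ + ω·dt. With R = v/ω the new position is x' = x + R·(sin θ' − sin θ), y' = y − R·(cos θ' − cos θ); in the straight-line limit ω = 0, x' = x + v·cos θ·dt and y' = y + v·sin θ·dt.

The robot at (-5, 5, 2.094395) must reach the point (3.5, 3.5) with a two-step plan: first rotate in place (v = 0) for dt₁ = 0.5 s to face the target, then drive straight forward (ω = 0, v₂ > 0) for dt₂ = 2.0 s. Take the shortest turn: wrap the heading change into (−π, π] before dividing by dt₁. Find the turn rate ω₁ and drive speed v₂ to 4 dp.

ω₁ = -4.5381, v₂ = 4.3157

heading to target = atan2(3.5−5, 3.5−-5) = -0.1747
Δθ = wrap(-0.1747 − 2.0944) = -2.2691; ω₁ = Δθ/dt₁ = -4.5381
distance = √((3.5−-5)² + (3.5−5)²) = 8.6313; v₂ = distance/dt₂ = 4.3157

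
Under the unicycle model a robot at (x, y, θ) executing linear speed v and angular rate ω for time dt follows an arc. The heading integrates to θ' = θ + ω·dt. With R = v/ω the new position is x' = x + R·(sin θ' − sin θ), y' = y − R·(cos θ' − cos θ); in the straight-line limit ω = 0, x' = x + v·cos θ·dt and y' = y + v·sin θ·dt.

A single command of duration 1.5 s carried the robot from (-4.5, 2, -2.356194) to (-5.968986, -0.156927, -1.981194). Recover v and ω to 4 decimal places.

Δθ = -1.981194 − -2.356194 = 0.375000
ω = Δθ/dt = 0.375000/1.5 = 0.2500
R = −Δy/(cos θ' − cos θ) = 7.0000
v = R·ω = 7.0000·0.2500 = 1.7500

v = 1.7500, ω = 0.2500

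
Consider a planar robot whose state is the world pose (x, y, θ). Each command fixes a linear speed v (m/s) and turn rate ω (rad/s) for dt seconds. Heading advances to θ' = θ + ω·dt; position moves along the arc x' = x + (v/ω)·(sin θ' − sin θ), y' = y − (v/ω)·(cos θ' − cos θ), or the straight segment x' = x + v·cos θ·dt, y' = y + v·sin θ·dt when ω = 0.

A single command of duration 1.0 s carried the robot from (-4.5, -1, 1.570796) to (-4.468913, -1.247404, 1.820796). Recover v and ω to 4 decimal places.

v = -0.2500, ω = 0.2500

Δθ = 1.820796 − 1.570796 = 0.250000
ω = Δθ/dt = 0.250000/1.0 = 0.2500
R = −Δy/(cos θ' − cos θ) = -1.0000
v = R·ω = -1.0000·0.2500 = -0.2500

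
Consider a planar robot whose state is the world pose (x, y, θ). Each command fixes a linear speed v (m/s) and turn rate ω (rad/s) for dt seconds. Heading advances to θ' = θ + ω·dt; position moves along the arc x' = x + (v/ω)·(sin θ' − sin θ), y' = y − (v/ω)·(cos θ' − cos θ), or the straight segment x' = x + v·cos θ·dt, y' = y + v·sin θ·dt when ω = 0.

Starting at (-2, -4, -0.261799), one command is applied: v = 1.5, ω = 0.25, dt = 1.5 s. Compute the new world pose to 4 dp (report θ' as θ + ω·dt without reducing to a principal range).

θ' = -0.2618 + 0.25·1.5 = 0.1132
R = v/ω = 1.5/0.25 = 6.0000
x' = -2 + 6.0000·(sin 0.1132 − sin -0.2618) = 0.2307
y' = -4 − 6.0000·(cos 0.1132 − cos -0.2618) = -4.1660

(0.2307, -4.1660, 0.1132)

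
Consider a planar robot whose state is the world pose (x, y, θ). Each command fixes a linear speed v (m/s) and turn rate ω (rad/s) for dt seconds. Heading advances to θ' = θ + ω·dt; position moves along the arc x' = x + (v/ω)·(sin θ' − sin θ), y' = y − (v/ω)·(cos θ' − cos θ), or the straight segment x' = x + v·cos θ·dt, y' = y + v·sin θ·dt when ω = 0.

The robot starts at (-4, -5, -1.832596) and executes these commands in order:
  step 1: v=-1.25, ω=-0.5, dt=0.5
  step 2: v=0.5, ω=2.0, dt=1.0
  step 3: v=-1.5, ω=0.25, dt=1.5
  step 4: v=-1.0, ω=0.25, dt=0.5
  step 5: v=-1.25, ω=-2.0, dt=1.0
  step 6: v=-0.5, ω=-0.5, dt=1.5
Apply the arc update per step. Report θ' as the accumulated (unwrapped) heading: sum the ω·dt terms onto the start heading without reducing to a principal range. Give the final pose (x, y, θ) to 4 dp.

step 1: θ'=-2.0826 (R=2.5000) → pose (-3.7648, -4.4227, -2.0826)
step 2: θ'=-0.0826 (R=0.2500) → pose (-3.5675, -4.7943, -0.0826)
step 3: θ'=0.2924 (R=-6.0000) → pose (-5.7920, -5.0285, 0.2924)
step 4: θ'=0.4174 (R=-4.0000) → pose (-6.2606, -5.2021, 0.4174)
step 5: θ'=-1.5826 (R=0.6250) → pose (-7.1389, -4.6234, -1.5826)
step 6: θ'=-2.3326 (R=1.0000) → pose (-6.8626, -3.9450, -2.3326)

(-6.8626, -3.9450, -2.3326)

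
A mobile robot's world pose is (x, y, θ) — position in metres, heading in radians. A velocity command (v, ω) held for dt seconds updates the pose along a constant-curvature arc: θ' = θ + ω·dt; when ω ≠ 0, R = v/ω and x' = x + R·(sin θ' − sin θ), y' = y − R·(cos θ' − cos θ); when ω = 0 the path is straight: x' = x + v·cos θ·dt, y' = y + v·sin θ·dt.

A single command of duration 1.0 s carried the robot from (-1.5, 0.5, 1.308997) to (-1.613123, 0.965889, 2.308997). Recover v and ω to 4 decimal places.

Δθ = 2.308997 − 1.308997 = 1.000000
ω = Δθ/dt = 1.000000/1.0 = 1.0000
R = −Δy/(cos θ' − cos θ) = 0.5000
v = R·ω = 0.5000·1.0000 = 0.5000

v = 0.5000, ω = 1.0000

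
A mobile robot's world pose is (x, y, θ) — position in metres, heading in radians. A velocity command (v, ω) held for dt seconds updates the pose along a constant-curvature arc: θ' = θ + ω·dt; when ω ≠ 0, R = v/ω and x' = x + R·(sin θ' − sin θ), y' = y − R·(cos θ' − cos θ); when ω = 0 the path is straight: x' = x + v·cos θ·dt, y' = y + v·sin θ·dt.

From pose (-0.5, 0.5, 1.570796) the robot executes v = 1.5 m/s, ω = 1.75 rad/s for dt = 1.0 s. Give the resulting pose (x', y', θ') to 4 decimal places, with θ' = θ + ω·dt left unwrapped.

θ' = 1.5708 + 1.75·1.0 = 3.3208
R = v/ω = 1.5/1.75 = 0.8571
x' = -0.5 + 0.8571·(sin 3.3208 − sin 1.5708) = -1.5099
y' = 0.5 − 0.8571·(cos 3.3208 − cos 1.5708) = 1.3434

(-1.5099, 1.3434, 3.3208)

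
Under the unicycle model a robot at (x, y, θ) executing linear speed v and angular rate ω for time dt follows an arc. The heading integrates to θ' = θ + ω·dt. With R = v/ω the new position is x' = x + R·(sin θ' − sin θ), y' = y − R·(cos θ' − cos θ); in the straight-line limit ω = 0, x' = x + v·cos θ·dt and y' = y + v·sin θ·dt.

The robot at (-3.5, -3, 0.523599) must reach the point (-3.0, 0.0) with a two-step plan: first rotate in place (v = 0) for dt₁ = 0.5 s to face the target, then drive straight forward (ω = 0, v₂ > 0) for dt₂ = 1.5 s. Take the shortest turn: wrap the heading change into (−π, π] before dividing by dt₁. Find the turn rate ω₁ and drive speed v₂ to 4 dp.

heading to target = atan2(0−-3, -3−-3.5) = 1.4056
Δθ = wrap(1.4056 − 0.5236) = 0.8820; ω₁ = Δθ/dt₁ = 1.7641
distance = √((-3−-3.5)² + (0−-3)²) = 3.0414; v₂ = distance/dt₂ = 2.0276

ω₁ = 1.7641, v₂ = 2.0276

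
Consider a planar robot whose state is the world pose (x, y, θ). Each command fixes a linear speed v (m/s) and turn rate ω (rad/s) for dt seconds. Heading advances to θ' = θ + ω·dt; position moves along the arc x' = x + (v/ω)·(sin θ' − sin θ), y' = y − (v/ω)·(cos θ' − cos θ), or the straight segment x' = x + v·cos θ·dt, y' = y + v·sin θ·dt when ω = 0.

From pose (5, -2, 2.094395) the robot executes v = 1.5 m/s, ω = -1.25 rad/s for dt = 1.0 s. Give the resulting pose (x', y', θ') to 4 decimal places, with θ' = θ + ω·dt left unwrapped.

θ' = 2.0944 + -1.25·1.0 = 0.8444
R = v/ω = 1.5/-1.25 = -1.2000
x' = 5 + -1.2000·(sin 0.8444 − sin 2.0944) = 5.1421
y' = -2 − -1.2000·(cos 0.8444 − cos 2.0944) = -0.6030

(5.1421, -0.6030, 0.8444)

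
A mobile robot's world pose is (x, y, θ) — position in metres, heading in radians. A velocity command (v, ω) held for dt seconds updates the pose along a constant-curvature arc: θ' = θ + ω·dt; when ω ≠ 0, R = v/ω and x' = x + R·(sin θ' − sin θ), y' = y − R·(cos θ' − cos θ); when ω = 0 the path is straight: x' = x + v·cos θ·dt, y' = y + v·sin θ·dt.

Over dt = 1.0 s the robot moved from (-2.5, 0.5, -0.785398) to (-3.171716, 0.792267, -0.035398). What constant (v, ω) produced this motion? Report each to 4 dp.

v = -0.7500, ω = 0.7500

Δθ = -0.035398 − -0.785398 = 0.750000
ω = Δθ/dt = 0.750000/1.0 = 0.7500
R = Δx/(sin θ' − sin θ) = -1.0000
v = R·ω = -1.0000·0.7500 = -0.7500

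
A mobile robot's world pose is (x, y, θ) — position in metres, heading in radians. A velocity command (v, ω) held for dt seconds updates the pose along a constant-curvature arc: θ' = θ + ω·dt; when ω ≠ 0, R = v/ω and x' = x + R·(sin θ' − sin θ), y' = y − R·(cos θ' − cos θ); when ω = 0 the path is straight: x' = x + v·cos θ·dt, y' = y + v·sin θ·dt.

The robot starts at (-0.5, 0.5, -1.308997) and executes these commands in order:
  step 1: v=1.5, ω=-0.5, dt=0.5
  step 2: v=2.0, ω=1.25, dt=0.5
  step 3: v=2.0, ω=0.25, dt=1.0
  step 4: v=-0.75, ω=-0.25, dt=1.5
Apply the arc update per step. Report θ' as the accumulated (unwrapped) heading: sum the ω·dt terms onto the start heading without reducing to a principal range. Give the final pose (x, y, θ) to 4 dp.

(0.5724, -1.7611, -1.0590)

step 1: θ'=-1.5590 (R=-3.0000) → pose (-0.3980, -0.2411, -1.5590)
step 2: θ'=-0.9340 (R=1.6000) → pose (-0.0845, -1.1736, -0.9340)
step 3: θ'=-0.6840 (R=8.0000) → pose (1.2924, -2.6170, -0.6840)
step 4: θ'=-1.0590 (R=3.0000) → pose (0.5724, -1.7611, -1.0590)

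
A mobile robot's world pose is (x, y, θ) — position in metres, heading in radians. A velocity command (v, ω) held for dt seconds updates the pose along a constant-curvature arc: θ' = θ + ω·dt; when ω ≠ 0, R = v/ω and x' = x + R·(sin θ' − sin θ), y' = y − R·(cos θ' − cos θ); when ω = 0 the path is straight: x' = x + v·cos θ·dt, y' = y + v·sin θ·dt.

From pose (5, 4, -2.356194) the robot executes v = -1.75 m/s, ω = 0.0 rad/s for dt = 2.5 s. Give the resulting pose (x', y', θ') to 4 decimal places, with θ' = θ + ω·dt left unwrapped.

(8.0936, 7.0936, -2.3562)

θ' = -2.3562 + 0.0·2.5 = -2.3562
ω = 0 → straight: x' = 5 + -1.75·cos(-2.3562)·2.5 = 8.0936
y' = 4 + -1.75·sin(-2.3562)·2.5 = 7.0936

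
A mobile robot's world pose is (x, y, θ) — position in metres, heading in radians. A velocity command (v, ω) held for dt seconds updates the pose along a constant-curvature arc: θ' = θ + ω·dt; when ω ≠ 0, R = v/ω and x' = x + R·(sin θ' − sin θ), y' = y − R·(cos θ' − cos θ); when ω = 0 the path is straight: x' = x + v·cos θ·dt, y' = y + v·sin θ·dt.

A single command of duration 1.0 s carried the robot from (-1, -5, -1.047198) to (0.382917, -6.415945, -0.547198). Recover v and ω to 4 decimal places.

v = 2.0000, ω = 0.5000

Δθ = -0.547198 − -1.047198 = 0.500000
ω = Δθ/dt = 0.500000/1.0 = 0.5000
R = −Δy/(cos θ' − cos θ) = 4.0000
v = R·ω = 4.0000·0.5000 = 2.0000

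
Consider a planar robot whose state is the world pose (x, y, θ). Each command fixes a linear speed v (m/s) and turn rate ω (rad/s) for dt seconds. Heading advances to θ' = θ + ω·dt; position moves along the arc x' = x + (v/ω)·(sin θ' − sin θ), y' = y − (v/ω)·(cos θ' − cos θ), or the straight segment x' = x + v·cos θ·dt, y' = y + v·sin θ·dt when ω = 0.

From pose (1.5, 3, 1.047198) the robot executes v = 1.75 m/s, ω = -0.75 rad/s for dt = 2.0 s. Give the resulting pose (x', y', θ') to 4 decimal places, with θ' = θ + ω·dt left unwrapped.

(4.5415, 3.9315, -0.4528)

θ' = 1.0472 + -0.75·2.0 = -0.4528
R = v/ω = 1.75/-0.75 = -2.3333
x' = 1.5 + -2.3333·(sin -0.4528 − sin 1.0472) = 4.5415
y' = 3 − -2.3333·(cos -0.4528 − cos 1.0472) = 3.9315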